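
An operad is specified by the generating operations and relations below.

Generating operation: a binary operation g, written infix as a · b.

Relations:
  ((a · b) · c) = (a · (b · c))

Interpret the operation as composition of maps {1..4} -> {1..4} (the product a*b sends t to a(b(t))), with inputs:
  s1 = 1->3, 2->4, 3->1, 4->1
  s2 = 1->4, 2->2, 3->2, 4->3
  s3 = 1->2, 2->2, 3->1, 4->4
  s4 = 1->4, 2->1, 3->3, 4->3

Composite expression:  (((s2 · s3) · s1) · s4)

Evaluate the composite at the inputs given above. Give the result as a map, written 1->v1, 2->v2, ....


(s2 · s3) = 1->2, 2->2, 3->4, 4->3
((s2 · s3) · s1) = 1->4, 2->3, 3->2, 4->2
(((s2 · s3) · s1) · s4) = 1->2, 2->4, 3->2, 4->2

1->2, 2->4, 3->2, 4->2


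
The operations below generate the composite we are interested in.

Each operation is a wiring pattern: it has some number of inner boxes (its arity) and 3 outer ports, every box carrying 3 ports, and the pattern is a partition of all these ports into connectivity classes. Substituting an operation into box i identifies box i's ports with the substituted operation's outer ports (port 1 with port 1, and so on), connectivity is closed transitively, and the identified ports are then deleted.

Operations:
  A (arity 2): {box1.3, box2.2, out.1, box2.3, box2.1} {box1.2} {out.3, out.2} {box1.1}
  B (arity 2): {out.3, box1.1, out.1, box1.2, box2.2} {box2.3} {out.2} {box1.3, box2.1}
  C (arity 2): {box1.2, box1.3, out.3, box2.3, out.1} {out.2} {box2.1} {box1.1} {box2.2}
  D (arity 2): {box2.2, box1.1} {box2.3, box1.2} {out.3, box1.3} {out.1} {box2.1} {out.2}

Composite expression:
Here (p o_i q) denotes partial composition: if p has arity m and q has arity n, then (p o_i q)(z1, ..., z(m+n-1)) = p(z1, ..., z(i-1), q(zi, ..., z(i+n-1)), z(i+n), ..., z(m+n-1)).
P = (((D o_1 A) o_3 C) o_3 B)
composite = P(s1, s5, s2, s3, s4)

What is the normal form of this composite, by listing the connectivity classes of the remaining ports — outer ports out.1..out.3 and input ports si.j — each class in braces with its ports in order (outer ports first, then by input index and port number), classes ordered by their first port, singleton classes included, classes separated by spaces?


{out.1} {out.2} {out.3, s2.1, s2.2, s3.2, s4.3} {s1.1} {s1.2} {s1.3, s5.1, s5.2, s5.3} {s2.3, s3.1} {s3.3} {s4.1} {s4.2}

After gluing at D, chains via deleted ports link the s-ports.
composing A on (s1, s5), with out.j its own outer ports: {out.1, s1.3, s5.1, s5.2, s5.3} {out.2, out.3} {s1.1} {s1.2}
composing B on (s2, s3), with out.j its own outer ports: {out.1, out.3, s2.1, s2.2, s3.2} {out.2} {s2.3, s3.1} {s3.3}
composing C on (s2, s3, s4), with out.j its own outer ports: {out.1, out.3, s2.1, s2.2, s3.2, s4.3} {out.2} {s2.3, s3.1} {s3.3} {s4.1} {s4.2}
composing D on (s1, s5, s2, s3, s4), with out.j its own outer ports: {out.1} {out.2} {out.3, s2.1, s2.2, s3.2, s4.3} {s1.1} {s1.2} {s1.3, s5.1, s5.2, s5.3} {s2.3, s3.1} {s3.3} {s4.1} {s4.2}


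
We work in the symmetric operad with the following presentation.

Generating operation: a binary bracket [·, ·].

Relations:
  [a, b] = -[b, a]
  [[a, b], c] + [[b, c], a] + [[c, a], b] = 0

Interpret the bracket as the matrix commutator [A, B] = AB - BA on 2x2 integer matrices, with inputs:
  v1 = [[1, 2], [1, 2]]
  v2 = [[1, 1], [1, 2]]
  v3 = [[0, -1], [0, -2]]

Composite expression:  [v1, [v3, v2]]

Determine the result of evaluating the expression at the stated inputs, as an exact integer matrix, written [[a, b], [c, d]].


[v3, v2] = [[-1, 1], [-2, 1]]
[v1, [v3, v2]] = [[-5, 3], [-4, 5]]

[[-5, 3], [-4, 5]]


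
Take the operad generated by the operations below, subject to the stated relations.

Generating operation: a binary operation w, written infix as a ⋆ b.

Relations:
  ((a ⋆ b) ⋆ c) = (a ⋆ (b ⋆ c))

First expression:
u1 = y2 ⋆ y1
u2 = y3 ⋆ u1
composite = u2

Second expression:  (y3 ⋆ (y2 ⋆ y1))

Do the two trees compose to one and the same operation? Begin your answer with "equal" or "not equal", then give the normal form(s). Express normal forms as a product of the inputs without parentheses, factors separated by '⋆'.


equal; both compose to y3 ⋆ y2 ⋆ y1

In normal form, the first expression is y3 ⋆ y2 ⋆ y1
In normal form, the second expression is y3 ⋆ y2 ⋆ y1
The forms coincide; equal.


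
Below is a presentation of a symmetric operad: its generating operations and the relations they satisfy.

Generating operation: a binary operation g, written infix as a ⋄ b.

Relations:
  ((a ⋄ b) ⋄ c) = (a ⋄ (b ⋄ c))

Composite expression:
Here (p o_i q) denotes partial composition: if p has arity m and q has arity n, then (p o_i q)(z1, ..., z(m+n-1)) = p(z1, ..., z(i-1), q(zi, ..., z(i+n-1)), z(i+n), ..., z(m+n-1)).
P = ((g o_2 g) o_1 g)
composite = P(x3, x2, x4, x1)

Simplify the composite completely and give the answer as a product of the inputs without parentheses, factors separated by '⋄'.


x3 ⋄ x2 ⋄ x4 ⋄ x1

Under associativity of g, the answer is the x's in reading order.
(x3 ⋄ x2) linearizes to x3 ⋄ x2
(x4 ⋄ x1) linearizes to x4 ⋄ x1
((x3 ⋄ x2) ⋄ (x4 ⋄ x1)) linearizes to x3 ⋄ x2 ⋄ x4 ⋄ x1


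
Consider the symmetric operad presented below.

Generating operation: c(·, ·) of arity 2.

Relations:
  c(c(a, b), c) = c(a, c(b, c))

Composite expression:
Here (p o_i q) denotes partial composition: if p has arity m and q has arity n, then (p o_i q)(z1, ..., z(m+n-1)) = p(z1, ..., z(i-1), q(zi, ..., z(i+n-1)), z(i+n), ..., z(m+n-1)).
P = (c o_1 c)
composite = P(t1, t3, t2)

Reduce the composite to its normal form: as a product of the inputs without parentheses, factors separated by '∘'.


t1 ∘ t3 ∘ t2

Every regrouping of c is equal, so read the t-inputs in written order.
c(t1, t3) collapses to t1 ∘ t3
c(c(t1, t3), t2) collapses to t1 ∘ t3 ∘ t2


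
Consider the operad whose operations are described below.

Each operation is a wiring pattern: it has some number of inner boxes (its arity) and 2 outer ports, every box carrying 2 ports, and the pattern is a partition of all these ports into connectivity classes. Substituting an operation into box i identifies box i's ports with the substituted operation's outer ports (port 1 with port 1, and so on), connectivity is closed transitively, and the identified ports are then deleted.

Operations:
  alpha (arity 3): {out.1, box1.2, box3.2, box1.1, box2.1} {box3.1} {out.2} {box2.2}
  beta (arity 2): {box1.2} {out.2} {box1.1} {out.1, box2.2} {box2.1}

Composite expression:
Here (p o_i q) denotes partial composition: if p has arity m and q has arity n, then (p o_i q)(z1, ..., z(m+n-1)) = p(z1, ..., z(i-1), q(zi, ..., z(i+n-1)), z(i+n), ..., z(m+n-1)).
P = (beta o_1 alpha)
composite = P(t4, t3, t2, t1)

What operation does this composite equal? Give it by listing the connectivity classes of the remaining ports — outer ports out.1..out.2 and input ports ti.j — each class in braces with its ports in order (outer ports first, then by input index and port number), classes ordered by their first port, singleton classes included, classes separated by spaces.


Treat the ports identified at beta as solder joints: merge, then drop.
after alpha, the pattern on (t4, t3, t2) reads {out.1, t2.2, t3.1, t4.1, t4.2} {out.2} {t2.1} {t3.2} (out.j = its outer ports)
after beta, the pattern on (t4, t3, t2, t1) reads {out.1, t1.2} {out.2} {t1.1} {t2.1} {t2.2, t3.1, t4.1, t4.2} {t3.2} (out.j = its outer ports)

{out.1, t1.2} {out.2} {t1.1} {t2.1} {t2.2, t3.1, t4.1, t4.2} {t3.2}


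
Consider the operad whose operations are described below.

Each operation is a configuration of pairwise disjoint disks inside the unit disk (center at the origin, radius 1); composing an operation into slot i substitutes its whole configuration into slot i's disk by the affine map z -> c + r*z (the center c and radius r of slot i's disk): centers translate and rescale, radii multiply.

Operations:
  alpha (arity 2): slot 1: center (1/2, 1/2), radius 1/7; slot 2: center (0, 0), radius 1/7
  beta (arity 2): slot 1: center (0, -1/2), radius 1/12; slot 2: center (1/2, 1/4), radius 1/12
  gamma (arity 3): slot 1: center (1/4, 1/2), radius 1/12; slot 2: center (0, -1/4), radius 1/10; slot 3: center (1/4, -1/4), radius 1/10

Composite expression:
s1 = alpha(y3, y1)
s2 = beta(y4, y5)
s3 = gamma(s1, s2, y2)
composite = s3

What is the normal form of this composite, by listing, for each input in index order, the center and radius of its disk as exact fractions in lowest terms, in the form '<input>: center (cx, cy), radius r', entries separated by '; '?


Follow each y-input down from gamma: c' goes to c + r*c', radius to r*r'.
for y3, the 2-step affine chain lands on center (7/24, 13/24), radius 1/84
for y1, the 2-step affine chain lands on center (1/4, 1/2), radius 1/84
for y4, the 2-step affine chain lands on center (0, -3/10), radius 1/120
for y5, the 2-step affine chain lands on center (1/20, -9/40), radius 1/120
for y2, the 1-step affine chain lands on center (1/4, -1/4), radius 1/10

y1: center (1/4, 1/2), radius 1/84; y2: center (1/4, -1/4), radius 1/10; y3: center (7/24, 13/24), radius 1/84; y4: center (0, -3/10), radius 1/120; y5: center (1/20, -9/40), radius 1/120


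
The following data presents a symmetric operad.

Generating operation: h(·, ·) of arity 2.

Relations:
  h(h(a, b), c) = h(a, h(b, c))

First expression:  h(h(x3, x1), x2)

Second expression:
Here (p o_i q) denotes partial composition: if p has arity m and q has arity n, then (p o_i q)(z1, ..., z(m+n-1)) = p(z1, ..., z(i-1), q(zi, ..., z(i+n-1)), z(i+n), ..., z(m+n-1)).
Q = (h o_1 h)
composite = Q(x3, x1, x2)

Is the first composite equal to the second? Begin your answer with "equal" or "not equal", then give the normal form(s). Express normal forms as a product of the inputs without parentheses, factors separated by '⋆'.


equal: each reduces to x3 ⋆ x1 ⋆ x2


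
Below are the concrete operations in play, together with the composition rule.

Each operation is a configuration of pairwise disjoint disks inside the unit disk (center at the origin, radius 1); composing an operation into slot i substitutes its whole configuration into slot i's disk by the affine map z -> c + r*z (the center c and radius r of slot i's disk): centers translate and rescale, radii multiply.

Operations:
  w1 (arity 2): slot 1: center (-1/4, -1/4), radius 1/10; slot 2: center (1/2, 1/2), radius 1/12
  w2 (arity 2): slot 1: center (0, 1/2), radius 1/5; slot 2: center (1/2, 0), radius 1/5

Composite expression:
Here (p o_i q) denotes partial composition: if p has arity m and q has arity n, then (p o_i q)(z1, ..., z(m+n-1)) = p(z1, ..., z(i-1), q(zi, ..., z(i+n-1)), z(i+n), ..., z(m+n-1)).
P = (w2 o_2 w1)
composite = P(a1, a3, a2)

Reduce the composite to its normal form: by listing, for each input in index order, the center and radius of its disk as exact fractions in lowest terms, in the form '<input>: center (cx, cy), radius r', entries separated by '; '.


a1: center (0, 1/2), radius 1/5; a2: center (3/5, 1/10), radius 1/60; a3: center (9/20, -1/20), radius 1/50

Nesting under w2 composes maps z -> c + r*z down each a-path.
input a1: composing its 1 substitution step yields center (0, 1/2), radius 1/5
input a3: composing its 2 substitution steps yields center (9/20, -1/20), radius 1/50
input a2: composing its 2 substitution steps yields center (3/5, 1/10), radius 1/60


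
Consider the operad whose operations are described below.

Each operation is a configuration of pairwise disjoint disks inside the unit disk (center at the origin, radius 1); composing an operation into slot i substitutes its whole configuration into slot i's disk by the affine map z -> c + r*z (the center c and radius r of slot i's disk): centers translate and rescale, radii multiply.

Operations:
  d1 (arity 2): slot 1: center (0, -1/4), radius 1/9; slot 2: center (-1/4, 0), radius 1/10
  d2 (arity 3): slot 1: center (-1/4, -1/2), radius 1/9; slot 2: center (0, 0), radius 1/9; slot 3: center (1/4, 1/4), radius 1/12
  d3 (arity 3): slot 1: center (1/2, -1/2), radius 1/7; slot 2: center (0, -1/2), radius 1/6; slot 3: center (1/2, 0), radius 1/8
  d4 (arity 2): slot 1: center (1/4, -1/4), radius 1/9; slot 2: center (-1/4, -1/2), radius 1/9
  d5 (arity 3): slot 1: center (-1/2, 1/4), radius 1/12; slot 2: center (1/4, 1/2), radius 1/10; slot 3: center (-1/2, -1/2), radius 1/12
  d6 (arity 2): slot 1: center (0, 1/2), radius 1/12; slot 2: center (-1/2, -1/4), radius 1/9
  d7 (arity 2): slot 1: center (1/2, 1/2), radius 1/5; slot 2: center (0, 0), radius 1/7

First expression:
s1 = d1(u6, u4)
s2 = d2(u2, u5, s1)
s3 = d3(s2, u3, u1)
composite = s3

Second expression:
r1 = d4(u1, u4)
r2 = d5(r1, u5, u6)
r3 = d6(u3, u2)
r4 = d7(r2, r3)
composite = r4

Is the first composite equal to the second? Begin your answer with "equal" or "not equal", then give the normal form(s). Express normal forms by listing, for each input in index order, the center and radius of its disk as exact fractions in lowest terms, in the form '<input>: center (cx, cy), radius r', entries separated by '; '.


not equal; the first gives u1: center (1/2, 0), radius 1/8; u2: center (13/28, -4/7), radius 1/63; u3: center (0, -1/2), radius 1/6; u4: center (179/336, -13/28), radius 1/840; u5: center (1/2, -1/2), radius 1/63; u6: center (15/28, -157/336), radius 1/756 and the second u1: center (97/240, 131/240), radius 1/540; u2: center (-1/14, -1/28), radius 1/63; u3: center (0, 1/14), radius 1/84; u4: center (19/48, 13/24), radius 1/540; u5: center (11/20, 3/5), radius 1/50; u6: center (2/5, 2/5), radius 1/60

The first expression, normalized: u1: center (1/2, 0), radius 1/8; u2: center (13/28, -4/7), radius 1/63; u3: center (0, -1/2), radius 1/6; u4: center (179/336, -13/28), radius 1/840; u5: center (1/2, -1/2), radius 1/63; u6: center (15/28, -157/336), radius 1/756
The second expression, normalized: u1: center (97/240, 131/240), radius 1/540; u2: center (-1/14, -1/28), radius 1/63; u3: center (0, 1/14), radius 1/84; u4: center (19/48, 13/24), radius 1/540; u5: center (11/20, 3/5), radius 1/50; u6: center (2/5, 2/5), radius 1/60
Different reductions; not equal.


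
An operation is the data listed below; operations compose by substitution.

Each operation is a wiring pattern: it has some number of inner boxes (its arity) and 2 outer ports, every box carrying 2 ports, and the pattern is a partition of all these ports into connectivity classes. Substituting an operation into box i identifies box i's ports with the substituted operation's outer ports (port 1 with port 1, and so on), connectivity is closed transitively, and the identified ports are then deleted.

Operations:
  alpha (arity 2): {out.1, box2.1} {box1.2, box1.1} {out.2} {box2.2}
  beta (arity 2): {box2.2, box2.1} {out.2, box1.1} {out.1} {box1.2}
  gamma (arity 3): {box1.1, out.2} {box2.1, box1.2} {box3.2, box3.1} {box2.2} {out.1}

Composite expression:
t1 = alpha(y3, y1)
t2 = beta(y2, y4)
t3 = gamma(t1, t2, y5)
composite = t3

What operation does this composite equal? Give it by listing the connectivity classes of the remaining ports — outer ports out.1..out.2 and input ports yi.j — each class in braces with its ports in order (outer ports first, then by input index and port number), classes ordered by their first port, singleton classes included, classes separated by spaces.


{out.1} {out.2, y1.1} {y1.2} {y2.1} {y2.2} {y3.1, y3.2} {y4.1, y4.2} {y5.1, y5.2}

Reachability decides: close wires over gamma-identified ports.
the subtree at alpha composes to {out.1, y1.1} {out.2} {y1.2} {y3.1, y3.2} on (y3, y1); out.j = own outer ports
the subtree at beta composes to {out.1} {out.2, y2.1} {y2.2} {y4.1, y4.2} on (y2, y4); out.j = own outer ports
the subtree at gamma composes to {out.1} {out.2, y1.1} {y1.2} {y2.1} {y2.2} {y3.1, y3.2} {y4.1, y4.2} {y5.1, y5.2} on (y3, y1, y2, y4, y5); out.j = own outer ports


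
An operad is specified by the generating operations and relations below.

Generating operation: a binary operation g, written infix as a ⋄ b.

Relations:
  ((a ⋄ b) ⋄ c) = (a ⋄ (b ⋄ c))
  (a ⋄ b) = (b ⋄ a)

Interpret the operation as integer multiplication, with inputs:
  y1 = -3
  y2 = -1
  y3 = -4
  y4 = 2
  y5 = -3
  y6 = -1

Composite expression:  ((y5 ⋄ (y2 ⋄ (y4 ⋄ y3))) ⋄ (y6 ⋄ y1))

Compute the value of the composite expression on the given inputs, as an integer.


-72

(y4 ⋄ y3) = -8
(y2 ⋄ (y4 ⋄ y3)) = 8
(y5 ⋄ (y2 ⋄ (y4 ⋄ y3))) = -24
(y6 ⋄ y1) = 3
((y5 ⋄ (y2 ⋄ (y4 ⋄ y3))) ⋄ (y6 ⋄ y1)) = -72


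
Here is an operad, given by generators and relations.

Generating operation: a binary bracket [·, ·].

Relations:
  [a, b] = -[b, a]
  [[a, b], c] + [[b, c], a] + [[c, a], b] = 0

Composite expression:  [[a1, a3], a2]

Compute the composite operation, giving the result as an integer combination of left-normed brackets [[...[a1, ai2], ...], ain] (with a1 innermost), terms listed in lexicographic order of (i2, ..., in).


[[a1, a3], a2]


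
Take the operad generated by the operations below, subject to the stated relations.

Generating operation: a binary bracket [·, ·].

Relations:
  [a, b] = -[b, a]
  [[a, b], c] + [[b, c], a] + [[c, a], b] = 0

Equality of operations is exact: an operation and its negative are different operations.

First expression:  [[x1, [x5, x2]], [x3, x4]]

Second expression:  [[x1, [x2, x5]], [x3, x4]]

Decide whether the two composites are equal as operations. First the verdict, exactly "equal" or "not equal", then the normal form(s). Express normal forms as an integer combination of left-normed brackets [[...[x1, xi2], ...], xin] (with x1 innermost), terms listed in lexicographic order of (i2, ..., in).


not equal; the first gives -[[[[x1, x2], x5], x3], x4] + [[[[x1, x2], x5], x4], x3] + [[[[x1, x5], x2], x3], x4] - [[[[x1, x5], x2], x4], x3] and the second [[[[x1, x2], x5], x3], x4] - [[[[x1, x2], x5], x4], x3] - [[[[x1, x5], x2], x3], x4] + [[[[x1, x5], x2], x4], x3]


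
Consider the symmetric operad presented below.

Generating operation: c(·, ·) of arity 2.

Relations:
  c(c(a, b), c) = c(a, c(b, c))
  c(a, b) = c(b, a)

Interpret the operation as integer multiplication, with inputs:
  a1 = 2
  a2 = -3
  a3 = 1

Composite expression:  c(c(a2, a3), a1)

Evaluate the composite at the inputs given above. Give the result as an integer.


-6

c(a2, a3) = -3
c(c(a2, a3), a1) = -6


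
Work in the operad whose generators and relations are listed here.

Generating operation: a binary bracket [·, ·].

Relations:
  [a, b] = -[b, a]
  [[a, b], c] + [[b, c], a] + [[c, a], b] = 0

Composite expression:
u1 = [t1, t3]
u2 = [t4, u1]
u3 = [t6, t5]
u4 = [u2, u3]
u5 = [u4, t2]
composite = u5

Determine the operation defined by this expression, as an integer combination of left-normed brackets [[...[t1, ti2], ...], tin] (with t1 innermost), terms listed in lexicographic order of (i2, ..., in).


[[[[[t1, t3], t4], t5], t6], t2] - [[[[[t1, t3], t4], t6], t5], t2]

In the tensor algebra, words opening t1 carry the t1-anchored form.
Composite bracket: [[[t4, [t1, t3]], [t6, t5]], t2]
The bracket unfolds into 32 signed words via [a, b] = ab - ba (2^5 = 32).
Coefficients come from the t1-initial words:
  word t1t3t4t5t6t2 has sign +1, contributing +[[[[[t1, t3], t4], t5], t6], t2]
  word t1t3t4t6t5t2 has sign -1, contributing -[[[[[t1, t3], t4], t6], t5], t2]


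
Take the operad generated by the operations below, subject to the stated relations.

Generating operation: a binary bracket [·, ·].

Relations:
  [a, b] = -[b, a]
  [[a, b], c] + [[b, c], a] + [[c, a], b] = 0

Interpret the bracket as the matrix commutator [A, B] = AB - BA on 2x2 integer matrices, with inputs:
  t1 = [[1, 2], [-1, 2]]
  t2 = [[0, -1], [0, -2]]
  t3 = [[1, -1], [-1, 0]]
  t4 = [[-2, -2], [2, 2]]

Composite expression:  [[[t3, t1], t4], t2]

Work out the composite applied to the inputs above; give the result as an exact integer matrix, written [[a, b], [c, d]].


[t3, t1] = [[3, 1], [2, -3]]
[[t3, t1], t4] = [[6, -8], [-20, -6]]
[[[t3, t1], t4], t2] = [[-20, 4], [-40, 20]]

[[-20, 4], [-40, 20]]


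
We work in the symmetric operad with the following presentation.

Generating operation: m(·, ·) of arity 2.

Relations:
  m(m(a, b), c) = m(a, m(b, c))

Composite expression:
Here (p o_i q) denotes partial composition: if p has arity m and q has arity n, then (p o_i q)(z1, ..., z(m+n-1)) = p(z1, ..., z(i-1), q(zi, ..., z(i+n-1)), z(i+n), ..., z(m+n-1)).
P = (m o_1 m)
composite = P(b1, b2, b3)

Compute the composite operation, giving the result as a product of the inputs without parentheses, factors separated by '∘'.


b1 ∘ b2 ∘ b3

All parenthesizations of m agree; list the b-inputs left to right.
m(b1, b2) collapses to b1 ∘ b2
m(m(b1, b2), b3) collapses to b1 ∘ b2 ∘ b3


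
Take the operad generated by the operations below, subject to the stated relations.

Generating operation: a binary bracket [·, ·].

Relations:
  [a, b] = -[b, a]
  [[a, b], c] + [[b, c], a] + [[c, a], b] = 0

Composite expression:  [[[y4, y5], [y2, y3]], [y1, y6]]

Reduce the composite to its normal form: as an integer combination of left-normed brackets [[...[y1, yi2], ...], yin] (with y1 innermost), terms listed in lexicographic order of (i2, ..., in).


[[[[[y1, y6], y2], y3], y4], y5] - [[[[[y1, y6], y2], y3], y5], y4] - [[[[[y1, y6], y3], y2], y4], y5] + [[[[[y1, y6], y3], y2], y5], y4] - [[[[[y1, y6], y4], y5], y2], y3] + [[[[[y1, y6], y4], y5], y3], y2] + [[[[[y1, y6], y5], y4], y2], y3] - [[[[[y1, y6], y5], y4], y3], y2]

Antisymmetry and Jacobi reduce to y1-anchored left-normed brackets.
Composite bracket: [[[y4, y5], [y2, y3]], [y1, y6]]
Applying ab - ba throughout gives 32 signed words (2^5 = 32).
Keep just the words that open with y1:
  word y1y6y2y3y4y5 has sign +1, contributing +[[[[[y1, y6], y2], y3], y4], y5]
  word y1y6y2y3y5y4 has sign -1, contributing -[[[[[y1, y6], y2], y3], y5], y4]
  word y1y6y3y2y4y5 has sign -1, contributing -[[[[[y1, y6], y3], y2], y4], y5]
  word y1y6y3y2y5y4 has sign +1, contributing +[[[[[y1, y6], y3], y2], y5], y4]
  word y1y6y4y5y2y3 has sign -1, contributing -[[[[[y1, y6], y4], y5], y2], y3]
  word y1y6y4y5y3y2 has sign +1, contributing +[[[[[y1, y6], y4], y5], y3], y2]
  word y1y6y5y4y2y3 has sign +1, contributing +[[[[[y1, y6], y5], y4], y2], y3]
  word y1y6y5y4y3y2 has sign -1, contributing -[[[[[y1, y6], y5], y4], y3], y2]


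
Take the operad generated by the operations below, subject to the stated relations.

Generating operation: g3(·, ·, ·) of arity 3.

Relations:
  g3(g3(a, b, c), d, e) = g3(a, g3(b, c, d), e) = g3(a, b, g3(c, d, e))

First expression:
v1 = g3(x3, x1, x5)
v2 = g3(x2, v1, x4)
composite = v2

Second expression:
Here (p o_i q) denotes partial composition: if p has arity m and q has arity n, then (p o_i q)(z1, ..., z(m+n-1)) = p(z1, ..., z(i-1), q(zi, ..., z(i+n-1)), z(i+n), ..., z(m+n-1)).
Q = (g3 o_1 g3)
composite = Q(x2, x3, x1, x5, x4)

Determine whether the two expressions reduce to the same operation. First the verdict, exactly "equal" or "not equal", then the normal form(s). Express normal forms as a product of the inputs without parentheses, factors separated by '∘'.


equal: each reduces to x2 ∘ x3 ∘ x1 ∘ x5 ∘ x4

Reducing the first expression gives x2 ∘ x3 ∘ x1 ∘ x5 ∘ x4
Reducing the second expression gives x2 ∘ x3 ∘ x1 ∘ x5 ∘ x4
The normal forms match — equal.


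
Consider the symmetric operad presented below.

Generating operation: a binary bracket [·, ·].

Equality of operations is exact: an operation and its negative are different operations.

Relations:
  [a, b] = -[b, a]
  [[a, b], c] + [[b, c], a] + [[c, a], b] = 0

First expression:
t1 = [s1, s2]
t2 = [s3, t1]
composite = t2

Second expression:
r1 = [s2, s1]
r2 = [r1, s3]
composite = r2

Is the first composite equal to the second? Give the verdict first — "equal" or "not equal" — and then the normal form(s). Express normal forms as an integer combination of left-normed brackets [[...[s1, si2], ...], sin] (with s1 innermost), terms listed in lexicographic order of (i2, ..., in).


In normal form, the first expression is -[[s1, s2], s3]
In normal form, the second expression is -[[s1, s2], s3]
Identical normal forms: equal.

equal: each reduces to -[[s1, s2], s3]


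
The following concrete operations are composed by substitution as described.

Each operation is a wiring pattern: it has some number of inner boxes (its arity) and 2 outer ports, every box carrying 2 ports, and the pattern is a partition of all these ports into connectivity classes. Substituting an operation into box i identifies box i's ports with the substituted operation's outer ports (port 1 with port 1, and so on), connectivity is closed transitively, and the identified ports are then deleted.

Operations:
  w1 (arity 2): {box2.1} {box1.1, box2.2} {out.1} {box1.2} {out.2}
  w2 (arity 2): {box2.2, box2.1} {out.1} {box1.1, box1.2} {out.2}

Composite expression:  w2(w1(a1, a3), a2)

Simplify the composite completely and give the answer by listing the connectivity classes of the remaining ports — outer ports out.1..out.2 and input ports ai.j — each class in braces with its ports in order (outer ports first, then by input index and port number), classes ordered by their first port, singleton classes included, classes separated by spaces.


{out.1} {out.2} {a1.1, a3.2} {a1.2} {a2.1, a2.2} {a3.1}


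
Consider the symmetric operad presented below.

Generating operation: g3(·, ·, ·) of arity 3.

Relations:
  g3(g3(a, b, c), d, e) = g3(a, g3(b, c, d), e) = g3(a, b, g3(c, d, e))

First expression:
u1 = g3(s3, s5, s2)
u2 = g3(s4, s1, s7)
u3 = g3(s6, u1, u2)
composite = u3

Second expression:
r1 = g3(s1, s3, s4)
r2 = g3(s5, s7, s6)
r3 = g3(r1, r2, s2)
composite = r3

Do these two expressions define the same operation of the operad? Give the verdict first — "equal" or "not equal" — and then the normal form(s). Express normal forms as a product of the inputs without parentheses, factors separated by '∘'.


In normal form, the first expression is s6 ∘ s3 ∘ s5 ∘ s2 ∘ s4 ∘ s1 ∘ s7
In normal form, the second expression is s1 ∘ s3 ∘ s4 ∘ s5 ∘ s7 ∘ s6 ∘ s2
They disagree, so not equal.

not equal; the first gives s6 ∘ s3 ∘ s5 ∘ s2 ∘ s4 ∘ s1 ∘ s7 and the second s1 ∘ s3 ∘ s4 ∘ s5 ∘ s7 ∘ s6 ∘ s2


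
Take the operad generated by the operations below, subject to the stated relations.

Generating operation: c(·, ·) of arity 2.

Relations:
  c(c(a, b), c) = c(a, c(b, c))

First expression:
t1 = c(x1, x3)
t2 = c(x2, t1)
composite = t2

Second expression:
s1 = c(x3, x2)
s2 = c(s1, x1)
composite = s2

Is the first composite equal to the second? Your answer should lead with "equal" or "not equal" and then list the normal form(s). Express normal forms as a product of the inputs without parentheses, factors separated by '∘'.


Normal form of the first expression: x2 ∘ x1 ∘ x3
Normal form of the second expression: x3 ∘ x2 ∘ x1
They disagree, so not equal.

not equal; first: x2 ∘ x1 ∘ x3; second: x3 ∘ x2 ∘ x1


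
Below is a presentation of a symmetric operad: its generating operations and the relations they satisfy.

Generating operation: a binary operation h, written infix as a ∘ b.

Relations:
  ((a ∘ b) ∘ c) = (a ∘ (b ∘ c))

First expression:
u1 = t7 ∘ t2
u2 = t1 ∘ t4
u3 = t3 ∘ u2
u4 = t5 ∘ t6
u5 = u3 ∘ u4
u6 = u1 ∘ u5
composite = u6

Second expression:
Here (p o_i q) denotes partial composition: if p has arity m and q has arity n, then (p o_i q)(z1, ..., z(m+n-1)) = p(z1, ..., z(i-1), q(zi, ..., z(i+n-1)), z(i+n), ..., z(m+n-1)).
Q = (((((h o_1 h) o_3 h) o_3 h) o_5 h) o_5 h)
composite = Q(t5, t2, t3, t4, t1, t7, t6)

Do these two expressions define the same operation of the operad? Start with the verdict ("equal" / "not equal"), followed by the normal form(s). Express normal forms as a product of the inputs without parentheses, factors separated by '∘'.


not equal: they reduce to t7 ∘ t2 ∘ t3 ∘ t1 ∘ t4 ∘ t5 ∘ t6 and t5 ∘ t2 ∘ t3 ∘ t4 ∘ t1 ∘ t7 ∘ t6


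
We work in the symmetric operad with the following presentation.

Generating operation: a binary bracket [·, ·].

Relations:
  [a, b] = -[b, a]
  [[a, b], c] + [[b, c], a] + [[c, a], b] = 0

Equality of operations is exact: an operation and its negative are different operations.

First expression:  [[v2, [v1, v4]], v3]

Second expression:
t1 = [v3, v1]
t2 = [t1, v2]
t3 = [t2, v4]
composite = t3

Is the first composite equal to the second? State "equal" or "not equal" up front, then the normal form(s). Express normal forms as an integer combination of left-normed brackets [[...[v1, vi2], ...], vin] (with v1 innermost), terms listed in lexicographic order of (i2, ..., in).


not equal — first -[[[v1, v4], v2], v3], second -[[[v1, v3], v2], v4]

Reducing the first expression gives -[[[v1, v4], v2], v3]
Reducing the second expression gives -[[[v1, v3], v2], v4]
The normal forms differ: not equal.


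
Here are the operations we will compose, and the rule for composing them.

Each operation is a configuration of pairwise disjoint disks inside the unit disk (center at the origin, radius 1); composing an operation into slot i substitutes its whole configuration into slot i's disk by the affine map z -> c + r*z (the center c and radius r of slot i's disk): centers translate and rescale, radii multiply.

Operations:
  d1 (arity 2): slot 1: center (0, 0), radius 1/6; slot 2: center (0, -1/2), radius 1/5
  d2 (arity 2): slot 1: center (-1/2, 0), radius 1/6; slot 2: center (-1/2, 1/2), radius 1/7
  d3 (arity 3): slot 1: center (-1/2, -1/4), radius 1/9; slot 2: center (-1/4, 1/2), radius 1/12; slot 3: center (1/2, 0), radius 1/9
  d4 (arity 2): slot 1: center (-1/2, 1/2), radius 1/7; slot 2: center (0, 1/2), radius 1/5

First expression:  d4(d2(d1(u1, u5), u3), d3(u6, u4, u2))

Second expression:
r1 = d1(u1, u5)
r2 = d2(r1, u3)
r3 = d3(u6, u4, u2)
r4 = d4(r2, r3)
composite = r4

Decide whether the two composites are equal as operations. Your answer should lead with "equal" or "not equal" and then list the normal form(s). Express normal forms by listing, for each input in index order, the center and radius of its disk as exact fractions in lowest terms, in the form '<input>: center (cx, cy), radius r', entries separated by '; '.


In normal form, the first expression is u1: center (-4/7, 1/2), radius 1/252; u2: center (1/10, 1/2), radius 1/45; u3: center (-4/7, 4/7), radius 1/49; u4: center (-1/20, 3/5), radius 1/60; u5: center (-4/7, 41/84), radius 1/210; u6: center (-1/10, 9/20), radius 1/45
In normal form, the second expression is u1: center (-4/7, 1/2), radius 1/252; u2: center (1/10, 1/2), radius 1/45; u3: center (-4/7, 4/7), radius 1/49; u4: center (-1/20, 3/5), radius 1/60; u5: center (-4/7, 41/84), radius 1/210; u6: center (-1/10, 9/20), radius 1/45
Same normal form: equal.

equal — both sides give u1: center (-4/7, 1/2), radius 1/252; u2: center (1/10, 1/2), radius 1/45; u3: center (-4/7, 4/7), radius 1/49; u4: center (-1/20, 3/5), radius 1/60; u5: center (-4/7, 41/84), radius 1/210; u6: center (-1/10, 9/20), radius 1/45


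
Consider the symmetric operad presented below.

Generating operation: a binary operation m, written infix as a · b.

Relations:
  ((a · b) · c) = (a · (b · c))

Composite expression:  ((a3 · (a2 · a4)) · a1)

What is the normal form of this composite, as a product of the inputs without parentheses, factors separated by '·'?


a3 · a2 · a4 · a1

Under associativity of m, the answer is the a's in reading order.
(a2 · a4) reduces to a2 · a4
(a3 · (a2 · a4)) reduces to a3 · a2 · a4
((a3 · (a2 · a4)) · a1) reduces to a3 · a2 · a4 · a1


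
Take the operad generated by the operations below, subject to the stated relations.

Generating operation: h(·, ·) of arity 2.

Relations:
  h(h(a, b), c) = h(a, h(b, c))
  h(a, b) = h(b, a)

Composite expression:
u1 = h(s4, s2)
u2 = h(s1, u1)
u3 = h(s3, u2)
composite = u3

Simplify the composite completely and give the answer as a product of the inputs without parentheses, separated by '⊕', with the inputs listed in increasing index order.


s1 ⊕ s2 ⊕ s3 ⊕ s4

Key point: h commutes, so take the s-inputs in any fixed order.
h(s4, s2) linearizes to s4 ⊕ s2
h(s1, h(s4, s2)) linearizes to s1 ⊕ s4 ⊕ s2
h(s3, h(s1, h(s4, s2))) linearizes to s3 ⊕ s1 ⊕ s4 ⊕ s2
the factors in increasing index order: s1 ⊕ s2 ⊕ s3 ⊕ s4


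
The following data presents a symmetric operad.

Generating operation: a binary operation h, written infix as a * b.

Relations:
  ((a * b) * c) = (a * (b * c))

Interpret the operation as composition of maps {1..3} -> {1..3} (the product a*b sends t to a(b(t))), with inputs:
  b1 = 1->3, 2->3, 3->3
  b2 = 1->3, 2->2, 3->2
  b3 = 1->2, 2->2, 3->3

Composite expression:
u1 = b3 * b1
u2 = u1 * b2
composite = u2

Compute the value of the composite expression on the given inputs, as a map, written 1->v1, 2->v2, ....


1->3, 2->3, 3->3

(b3 * b1) = 1->3, 2->3, 3->3
((b3 * b1) * b2) = 1->3, 2->3, 3->3


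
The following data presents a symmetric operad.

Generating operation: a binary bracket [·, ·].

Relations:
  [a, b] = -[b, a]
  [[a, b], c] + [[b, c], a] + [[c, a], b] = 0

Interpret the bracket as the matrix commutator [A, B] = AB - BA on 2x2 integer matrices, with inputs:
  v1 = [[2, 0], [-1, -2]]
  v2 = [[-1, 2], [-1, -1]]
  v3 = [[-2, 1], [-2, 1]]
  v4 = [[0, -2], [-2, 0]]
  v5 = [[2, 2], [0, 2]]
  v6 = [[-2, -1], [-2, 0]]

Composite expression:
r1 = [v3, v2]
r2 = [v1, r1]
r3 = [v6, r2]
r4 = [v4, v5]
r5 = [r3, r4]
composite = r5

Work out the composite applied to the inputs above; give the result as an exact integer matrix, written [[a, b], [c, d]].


[[0, -288], [288, 0]]

[v3, v2] = [[3, -6], [-3, -3]]
[v1, [v3, v2]] = [[-6, -24], [6, 6]]
[v6, [v1, [v3, v2]]] = [[-54, 36], [36, 54]]
[v4, v5] = [[4, 0], [0, -4]]
[[v6, [v1, [v3, v2]]], [v4, v5]] = [[0, -288], [288, 0]]


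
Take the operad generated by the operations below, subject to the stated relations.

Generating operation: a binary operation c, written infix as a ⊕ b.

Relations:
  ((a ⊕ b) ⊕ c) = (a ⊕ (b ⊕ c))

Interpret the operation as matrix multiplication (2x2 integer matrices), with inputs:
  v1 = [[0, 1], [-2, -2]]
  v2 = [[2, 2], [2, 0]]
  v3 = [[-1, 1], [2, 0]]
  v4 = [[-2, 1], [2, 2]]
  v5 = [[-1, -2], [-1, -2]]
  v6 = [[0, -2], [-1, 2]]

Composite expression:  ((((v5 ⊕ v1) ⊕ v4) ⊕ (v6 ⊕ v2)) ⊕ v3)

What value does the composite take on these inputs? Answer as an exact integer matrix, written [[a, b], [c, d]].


[[-68, 28], [-68, 28]]

(v5 ⊕ v1) = [[4, 3], [4, 3]]
((v5 ⊕ v1) ⊕ v4) = [[-2, 10], [-2, 10]]
(v6 ⊕ v2) = [[-4, 0], [2, -2]]
(((v5 ⊕ v1) ⊕ v4) ⊕ (v6 ⊕ v2)) = [[28, -20], [28, -20]]
((((v5 ⊕ v1) ⊕ v4) ⊕ (v6 ⊕ v2)) ⊕ v3) = [[-68, 28], [-68, 28]]


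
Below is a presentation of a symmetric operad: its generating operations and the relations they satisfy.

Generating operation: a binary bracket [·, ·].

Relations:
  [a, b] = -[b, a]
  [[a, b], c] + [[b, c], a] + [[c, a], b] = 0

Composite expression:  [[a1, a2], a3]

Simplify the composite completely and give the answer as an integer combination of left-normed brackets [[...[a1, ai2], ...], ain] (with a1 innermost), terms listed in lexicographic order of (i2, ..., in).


[[a1, a2], a3]

Expand each bracket as ab - ba; the a1-initial words give the coefficients.
Composite bracket: [[a1, a2], a3]
Full expansion: 4 signed words from ab - ba (2^2 = 4).
Coefficients come from the a1-initial words:
  sign of a1a2a3 is +1, so it contributes +[[a1, a2], a3]


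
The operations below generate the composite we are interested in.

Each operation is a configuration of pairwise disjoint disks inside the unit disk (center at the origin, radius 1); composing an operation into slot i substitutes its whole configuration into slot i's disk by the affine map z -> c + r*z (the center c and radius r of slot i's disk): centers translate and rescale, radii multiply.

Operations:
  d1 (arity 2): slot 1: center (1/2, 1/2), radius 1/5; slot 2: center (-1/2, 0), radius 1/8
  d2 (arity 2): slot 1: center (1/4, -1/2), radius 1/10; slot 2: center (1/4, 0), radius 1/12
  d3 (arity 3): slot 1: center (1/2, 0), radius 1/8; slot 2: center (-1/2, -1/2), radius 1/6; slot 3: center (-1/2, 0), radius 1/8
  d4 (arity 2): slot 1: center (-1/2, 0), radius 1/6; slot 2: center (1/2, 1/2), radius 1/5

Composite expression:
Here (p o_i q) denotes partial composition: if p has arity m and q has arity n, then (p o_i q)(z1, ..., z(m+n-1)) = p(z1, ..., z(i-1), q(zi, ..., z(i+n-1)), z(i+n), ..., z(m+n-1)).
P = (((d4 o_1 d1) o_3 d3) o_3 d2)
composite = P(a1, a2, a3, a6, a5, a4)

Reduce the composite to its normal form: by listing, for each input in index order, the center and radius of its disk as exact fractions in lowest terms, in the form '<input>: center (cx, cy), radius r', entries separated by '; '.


Each a-disk chains the slot maps above it in d4; radii multiply.
input a1: applying the 2 nested substitutions gives center (-5/12, 1/12), radius 1/30
input a2: applying the 2 nested substitutions gives center (-7/12, 0), radius 1/48
input a3: applying the 3 nested substitutions gives center (97/160, 39/80), radius 1/400
input a6: applying the 3 nested substitutions gives center (97/160, 1/2), radius 1/480
input a5: applying the 2 nested substitutions gives center (2/5, 2/5), radius 1/30
input a4: applying the 2 nested substitutions gives center (2/5, 1/2), radius 1/40

a1: center (-5/12, 1/12), radius 1/30; a2: center (-7/12, 0), radius 1/48; a3: center (97/160, 39/80), radius 1/400; a4: center (2/5, 1/2), radius 1/40; a5: center (2/5, 2/5), radius 1/30; a6: center (97/160, 1/2), radius 1/480


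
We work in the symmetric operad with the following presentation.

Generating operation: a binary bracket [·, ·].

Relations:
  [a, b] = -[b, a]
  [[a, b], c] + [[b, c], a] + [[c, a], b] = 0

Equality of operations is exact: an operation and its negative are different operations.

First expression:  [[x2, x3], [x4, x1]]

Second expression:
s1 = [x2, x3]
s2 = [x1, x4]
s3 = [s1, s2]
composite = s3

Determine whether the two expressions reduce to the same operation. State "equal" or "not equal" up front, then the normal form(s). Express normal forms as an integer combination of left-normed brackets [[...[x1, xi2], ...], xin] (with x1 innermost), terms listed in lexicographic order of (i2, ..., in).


The first expression, normalized: [[[x1, x4], x2], x3] - [[[x1, x4], x3], x2]
The second expression, normalized: -[[[x1, x4], x2], x3] + [[[x1, x4], x3], x2]
They disagree, so not equal.

not equal: they reduce to [[[x1, x4], x2], x3] - [[[x1, x4], x3], x2] and -[[[x1, x4], x2], x3] + [[[x1, x4], x3], x2]


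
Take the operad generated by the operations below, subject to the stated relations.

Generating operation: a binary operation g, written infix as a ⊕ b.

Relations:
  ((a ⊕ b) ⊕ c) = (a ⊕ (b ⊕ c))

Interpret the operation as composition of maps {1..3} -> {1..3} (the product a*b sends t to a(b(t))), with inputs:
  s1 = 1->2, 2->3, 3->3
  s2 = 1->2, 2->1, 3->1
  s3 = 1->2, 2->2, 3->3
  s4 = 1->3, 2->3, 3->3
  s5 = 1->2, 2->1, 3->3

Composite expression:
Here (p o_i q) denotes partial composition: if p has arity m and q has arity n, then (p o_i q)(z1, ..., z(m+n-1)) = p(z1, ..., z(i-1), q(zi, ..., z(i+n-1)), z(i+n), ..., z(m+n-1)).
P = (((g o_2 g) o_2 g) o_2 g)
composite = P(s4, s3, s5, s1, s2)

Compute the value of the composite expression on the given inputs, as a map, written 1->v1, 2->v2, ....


(s3 ⊕ s5) = 1->2, 2->2, 3->3
((s3 ⊕ s5) ⊕ s1) = 1->2, 2->3, 3->3
(((s3 ⊕ s5) ⊕ s1) ⊕ s2) = 1->3, 2->2, 3->2
(s4 ⊕ (((s3 ⊕ s5) ⊕ s1) ⊕ s2)) = 1->3, 2->3, 3->3

1->3, 2->3, 3->3


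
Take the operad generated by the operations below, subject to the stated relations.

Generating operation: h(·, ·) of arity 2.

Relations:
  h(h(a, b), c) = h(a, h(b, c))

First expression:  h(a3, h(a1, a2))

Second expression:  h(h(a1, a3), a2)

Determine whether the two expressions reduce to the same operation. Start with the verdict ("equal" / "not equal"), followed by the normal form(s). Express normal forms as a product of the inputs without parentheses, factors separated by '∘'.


The first composite normalizes to a3 ∘ a1 ∘ a2
The second composite normalizes to a1 ∘ a3 ∘ a2
The normal forms differ: not equal.

not equal — first a3 ∘ a1 ∘ a2, second a1 ∘ a3 ∘ a2
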